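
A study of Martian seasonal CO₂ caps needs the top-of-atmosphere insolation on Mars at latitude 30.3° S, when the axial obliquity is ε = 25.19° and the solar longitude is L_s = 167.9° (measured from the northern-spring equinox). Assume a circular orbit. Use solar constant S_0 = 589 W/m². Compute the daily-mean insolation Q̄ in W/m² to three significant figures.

Q̄ ≈ 148 W/m²

Solar declination: sin δ = sin ε · sin L_s = sin 25.19° × sin 167.9° = 0.08922, so δ = +5.119°.
cos h₀ = −tan(-30.3°) tan(+5.119°) = 0.0523, h₀ = 1.5184 rad.
Bracket: h₀ sin ϕ sin δ + cos ϕ cos δ sin h₀ = 1.5184×-0.50453×0.08922 + 0.86340×0.99601×0.99863 = -0.068350 + 0.858777 = 0.790427.
Q̄ = (S_0/π) × [bracket] = (589/π) × 0.790427 = 148.2 W/m².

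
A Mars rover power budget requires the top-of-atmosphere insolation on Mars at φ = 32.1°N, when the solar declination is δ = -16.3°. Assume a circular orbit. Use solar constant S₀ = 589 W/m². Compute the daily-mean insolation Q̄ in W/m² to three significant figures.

Q̄ ≈ 111 W/m²

cos H₀ = −tan(+32.1°) tan(-16.300°) = 0.1834, H₀ = 1.3863 rad.
Bracket: H₀ sin φ sin δ + cos φ cos δ sin H₀ = 1.3863×0.53140×-0.28067 + 0.84712×0.95981×0.98303 = -0.206764 + 0.799276 = 0.592512.
Q̄ = (S₀/π) × [bracket] = (589/π) × 0.592512 = 111.1 W/m².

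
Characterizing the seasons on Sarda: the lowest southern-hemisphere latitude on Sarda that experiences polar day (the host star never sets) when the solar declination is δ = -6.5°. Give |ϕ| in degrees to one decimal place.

Polar day requires cos h₀ = −tan ϕ tan δ ≤ −1, i.e. tan ϕ tan δ ≥ 1.
The boundary is |tan ϕ| · |tan δ| = 1, so |ϕ| = 90° − |δ| = 90° − 6.5° = 83.5° in the southern hemisphere.

|ϕ| = 83.5°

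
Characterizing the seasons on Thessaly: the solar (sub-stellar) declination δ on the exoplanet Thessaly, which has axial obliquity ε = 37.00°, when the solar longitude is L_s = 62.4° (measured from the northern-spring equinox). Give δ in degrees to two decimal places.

sin δ = sin ε · sin L_s = sin 37.00° × sin 62.4° = 0.533331.
δ = arcsin(0.533331) = +32.23°.

δ = +32.23°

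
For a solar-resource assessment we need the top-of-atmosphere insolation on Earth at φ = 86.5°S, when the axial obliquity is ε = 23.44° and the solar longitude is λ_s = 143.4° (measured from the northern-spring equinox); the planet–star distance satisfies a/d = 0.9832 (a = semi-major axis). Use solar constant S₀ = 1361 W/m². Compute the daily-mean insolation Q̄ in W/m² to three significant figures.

Solar declination: sin δ = sin ε · sin λ_s = sin 23.44° × sin 143.4° = 0.23717, so δ = +13.720°.
cos H₀ = −tan(-86.5°) tan(+13.720°) = 3.9916 ≥ 1 ⇒ polar night, H₀ = 0 and Q̄ = 0.
Inverse-square distance factor (a/d)² = 0.9832² = 0.966682.

Q̄ ≈ 0.00 W/m²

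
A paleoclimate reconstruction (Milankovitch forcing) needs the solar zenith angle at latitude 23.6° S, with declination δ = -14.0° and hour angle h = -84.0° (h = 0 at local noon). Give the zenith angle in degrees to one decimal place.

θ_z = 79.1°

cos θ_z = sin φ sin δ + cos φ cos δ cos h = 0.096853 + 0.092941 = 0.189794.
θ_z = arccos(0.189794) = 79.1°.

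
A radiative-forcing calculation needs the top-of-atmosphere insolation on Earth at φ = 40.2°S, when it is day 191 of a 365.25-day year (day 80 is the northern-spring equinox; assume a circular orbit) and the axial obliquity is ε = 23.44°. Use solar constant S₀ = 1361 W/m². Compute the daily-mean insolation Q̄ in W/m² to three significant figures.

Q̄ ≈ 160 W/m²

Solar longitude: λ_s = 360° × (191 − 80)/365.25 = 109.405°.
sin δ = sin 23.44° × sin 109.405° = 0.37519, so δ = +22.036°.
cos H₀ = −tan(-40.2°) tan(+22.036°) = 0.3421, H₀ = 1.2217 rad.
Bracket: H₀ sin φ sin δ + cos φ cos δ sin H₀ = 1.2217×-0.64546×0.37519 + 0.76380×0.92695×0.93968 = -0.295859 + 0.665298 = 0.369439.
Q̄ = (S₀/π) × [bracket] = (1361/π) × 0.369439 = 160.0 W/m².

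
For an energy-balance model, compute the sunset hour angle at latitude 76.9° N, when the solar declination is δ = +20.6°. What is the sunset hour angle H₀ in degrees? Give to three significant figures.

Sunrise equation: cos H₀ = −tan φ · tan δ = -1.6152 ≤ −1, so the Sun never sets (polar day) and H₀ = π.

H₀ = 180°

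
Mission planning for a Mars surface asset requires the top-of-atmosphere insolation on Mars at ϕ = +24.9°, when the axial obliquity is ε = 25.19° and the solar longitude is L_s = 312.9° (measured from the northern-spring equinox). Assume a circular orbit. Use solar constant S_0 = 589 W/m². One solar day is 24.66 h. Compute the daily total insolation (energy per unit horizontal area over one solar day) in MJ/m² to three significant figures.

11.1 MJ/m²

Solar declination: sin δ = sin ε · sin L_s = sin 25.19° × sin 312.9° = -0.31179, so δ = -18.167°.
cos h₀ = −tan(+24.9°) tan(-18.167°) = 0.1523, h₀ = 1.4179 rad.
Bracket: h₀ sin ϕ sin δ + cos ϕ cos δ sin h₀ = 1.4179×0.42104×-0.31179 + 0.90704×0.95015×0.98833 = -0.186136 + 0.851767 = 0.665631.
Q̄ = (S_0/π) × [bracket] = (589/π) × 0.665631 = 124.80 W/m².
Daily total = Q̄ × 24.66 h × 3600 s/h = 124.80 × 24.66 × 3600 / 10⁶ = 11.08 MJ/m².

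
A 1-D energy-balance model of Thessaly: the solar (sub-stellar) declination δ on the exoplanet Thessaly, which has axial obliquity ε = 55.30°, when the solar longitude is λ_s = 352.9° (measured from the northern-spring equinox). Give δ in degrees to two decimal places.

sin δ = sin ε · sin λ_s = sin 55.30° × sin 352.9° = -0.101618.
δ = arcsin(-0.101618) = -5.83°.

δ = -5.83°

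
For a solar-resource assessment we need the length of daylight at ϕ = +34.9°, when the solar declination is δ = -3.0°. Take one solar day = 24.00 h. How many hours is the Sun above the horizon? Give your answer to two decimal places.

cos h₀ = −tan ϕ · tan δ = −tan(+34.9°) × tan(-3.000°) = 0.0366, so h₀ = 1.5342 rad = 87.90°.
Daylight = 2h₀/(2π) × 24.00 h = (1.5342/π) × 24.00 = 11.72 h.

11.72 h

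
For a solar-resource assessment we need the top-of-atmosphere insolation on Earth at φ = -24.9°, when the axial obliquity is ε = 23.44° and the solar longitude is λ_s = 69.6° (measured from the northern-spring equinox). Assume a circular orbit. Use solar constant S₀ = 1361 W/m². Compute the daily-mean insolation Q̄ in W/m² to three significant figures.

Q̄ ≈ 264 W/m²

Solar declination: sin δ = sin ε · sin λ_s = sin 23.44° × sin 69.6° = 0.37284, so δ = +21.891°.
cos H₀ = −tan(-24.9°) tan(+21.891°) = 0.1865, H₀ = 1.3832 rad.
Bracket: H₀ sin φ sin δ + cos φ cos δ sin H₀ = 1.3832×-0.42104×0.37284 + 0.90704×0.92790×0.98245 = -0.217136 + 0.826872 = 0.609736.
Q̄ = (S₀/π) × [bracket] = (1361/π) × 0.609736 = 264.1 W/m².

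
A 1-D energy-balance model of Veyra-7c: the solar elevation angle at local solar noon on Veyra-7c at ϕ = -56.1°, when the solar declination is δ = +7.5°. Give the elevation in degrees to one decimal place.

At local noon the hour angle is zero, so the zenith angle equals |ϕ − δ| = |-56.1° − (+7.500°)| = 63.600°.
Elevation = 90° − 63.600° = 26.4°.

26.4°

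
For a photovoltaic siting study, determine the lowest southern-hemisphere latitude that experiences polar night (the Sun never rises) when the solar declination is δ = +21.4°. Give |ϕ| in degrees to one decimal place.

Polar night requires cos h₀ = −tan ϕ tan δ ≥ 1, i.e. tan ϕ tan δ ≤ −1.
The boundary is |tan ϕ| · |tan δ| = 1, so |ϕ| = 90° − |δ| = 90° − 21.4° = 68.6° in the southern hemisphere.

|ϕ| = 68.6°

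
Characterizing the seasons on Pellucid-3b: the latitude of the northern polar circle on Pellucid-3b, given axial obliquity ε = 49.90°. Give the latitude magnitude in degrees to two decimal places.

The polar circle is the lowest latitude that experiences at least one full rotation of continuous daylight at the northern-summer solstice; it lies at |φ| = 90° − ε = 90° − 49.90° = 40.10°.

40.10°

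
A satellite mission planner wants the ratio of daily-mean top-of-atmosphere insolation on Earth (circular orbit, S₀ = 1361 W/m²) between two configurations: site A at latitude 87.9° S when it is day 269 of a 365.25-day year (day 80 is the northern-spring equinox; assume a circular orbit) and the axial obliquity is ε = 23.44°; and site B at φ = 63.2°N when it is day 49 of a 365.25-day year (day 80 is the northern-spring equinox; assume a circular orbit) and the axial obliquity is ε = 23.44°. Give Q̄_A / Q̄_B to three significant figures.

Q̄_A / Q̄_B ≈ 0.699

— Configuration A (φ=-87.9°):
Solar longitude: λ_s = 360° × (269 − 80)/365.25 = 186.283°.
sin δ = sin 23.44° × sin 186.283° = -0.04354, so δ = -2.495°.
cos H₀ = −tan(-87.9°) tan(-2.495°) = -1.1884 ≤ −1 ⇒ polar day, H₀ = π.
Bracket: H₀ sin φ sin δ + cos φ cos δ sin H₀ = 3.1416×-0.99933×-0.04354 + 0.03664×0.99905×0.00000 = 0.136694 + 0.000000 = 0.136694.
Q̄ = (S₀/π) × [bracket] = (1361/π) × 0.136694 = 59.219 W/m².
— Configuration B (φ=+63.2°):
Solar longitude: λ_s = 360° × (49 − 80)/365.25 = -30.554°, i.e. -30.554° + 360° = 329.446°.
sin δ = sin 23.44° × sin 329.446° = -0.20222, so δ = -11.667°.
cos H₀ = −tan(+63.2°) tan(-11.667°) = 0.4088, H₀ = 1.1497 rad.
Bracket: H₀ sin φ sin δ + cos φ cos δ sin H₀ = 1.1497×0.89259×-0.20222 + 0.45088×0.97934×0.91264 = -0.207520 + 0.402990 = 0.195470.
Q̄ = (S₀/π) × [bracket] = (1361/π) × 0.195470 = 84.681 W/m².
Ratio Q̄_A / Q̄_B = 59.219 / 84.681 = 0.6993.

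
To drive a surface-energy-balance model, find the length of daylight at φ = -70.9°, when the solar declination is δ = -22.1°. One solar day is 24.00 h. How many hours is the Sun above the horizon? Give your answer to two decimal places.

Sunrise equation: cos H₀ = −tan φ · tan δ = -1.1726 ≤ −1, so the Sun never sets (polar day) and H₀ = π.
Daylight = 2H₀/(2π) × 24.00 h = (3.1416/π) × 24.00 = 24.00 h.

24.00 h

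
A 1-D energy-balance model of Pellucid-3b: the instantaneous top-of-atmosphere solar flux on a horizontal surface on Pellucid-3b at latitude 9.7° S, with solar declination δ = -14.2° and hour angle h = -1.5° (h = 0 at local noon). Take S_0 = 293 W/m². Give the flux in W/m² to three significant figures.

292 W/m²

cos θ_z = sin ϕ sin δ + cos ϕ cos δ cos h = 0.041332 + 0.955258 = 0.996590.
Flux = S_0 · cos θ_z = 293 × 0.996590 = 292.0 W/m².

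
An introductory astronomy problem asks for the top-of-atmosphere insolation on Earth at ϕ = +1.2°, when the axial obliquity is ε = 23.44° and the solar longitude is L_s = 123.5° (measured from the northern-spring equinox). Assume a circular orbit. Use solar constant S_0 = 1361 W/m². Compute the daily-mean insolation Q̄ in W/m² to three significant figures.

Solar declination: sin δ = sin ε · sin L_s = sin 23.44° × sin 123.5° = 0.33171, so δ = +19.373°.
cos h₀ = −tan(+1.2°) tan(+19.373°) = -0.0074, h₀ = 1.5782 rad.
Bracket: h₀ sin ϕ sin δ + cos ϕ cos δ sin h₀ = 1.5782×0.02094×0.33171 + 0.99978×0.94338×0.99997 = 0.010962 + 0.943144 = 0.954106.
Q̄ = (S_0/π) × [bracket] = (1361/π) × 0.954106 = 413.3 W/m².

Q̄ ≈ 413 W/m²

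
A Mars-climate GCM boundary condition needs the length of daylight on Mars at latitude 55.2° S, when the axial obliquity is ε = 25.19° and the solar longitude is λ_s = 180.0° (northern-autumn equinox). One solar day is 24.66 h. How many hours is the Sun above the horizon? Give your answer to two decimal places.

Solar declination: sin δ = sin ε · sin λ_s = sin 25.19° × sin 180.0° = 0.00000, so δ = +0.000°.
cos H₀ = −tan φ · tan δ = −tan(-55.2°) × tan(+0.000°) = 0.0000, so H₀ = 1.5708 rad = 90.00°.
Daylight = 2H₀/(2π) × 24.66 h = (1.5708/π) × 24.66 = 12.33 h.

12.33 h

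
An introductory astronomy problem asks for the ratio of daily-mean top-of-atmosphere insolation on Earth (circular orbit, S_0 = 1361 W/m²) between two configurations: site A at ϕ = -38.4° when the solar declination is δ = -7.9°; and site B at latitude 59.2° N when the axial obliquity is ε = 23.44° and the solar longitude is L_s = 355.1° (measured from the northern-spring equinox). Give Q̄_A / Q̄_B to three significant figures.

Q̄_A / Q̄_B ≈ 1.96

— Configuration A (ϕ=-38.4°):
cos h₀ = −tan(-38.4°) tan(-7.900°) = -0.1100, h₀ = 1.6810 rad.
Bracket: h₀ sin ϕ sin δ + cos ϕ cos δ sin h₀ = 1.6810×-0.62115×-0.13744 + 0.78369×0.99051×0.99393 = 0.143508 + 0.771541 = 0.915049.
Q̄ = (S_0/π) × [bracket] = (1361/π) × 0.915049 = 396.42 W/m².
— Configuration B (ϕ=+59.2°):
Solar declination: sin δ = sin ε · sin L_s = sin 23.44° × sin 355.1° = -0.03398, so δ = -1.947°.
cos h₀ = −tan(+59.2°) tan(-1.947°) = 0.0570, h₀ = 1.5137 rad.
Bracket: h₀ sin ϕ sin δ + cos ϕ cos δ sin h₀ = 1.5137×0.85896×-0.03398 + 0.51204×0.99942×0.99837 = -0.044181 + 0.510909 = 0.466728.
Q̄ = (S_0/π) × [bracket] = (1361/π) × 0.466728 = 202.20 W/m².
Ratio Q̄_A / Q̄_B = 396.42 / 202.20 = 1.961.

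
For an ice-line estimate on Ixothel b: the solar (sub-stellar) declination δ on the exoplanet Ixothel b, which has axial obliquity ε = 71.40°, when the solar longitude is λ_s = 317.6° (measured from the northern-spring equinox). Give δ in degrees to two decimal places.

δ = -39.72°

sin δ = sin ε · sin λ_s = sin 71.40° × sin 317.6° = -0.639083.
δ = arcsin(-0.639083) = -39.72°.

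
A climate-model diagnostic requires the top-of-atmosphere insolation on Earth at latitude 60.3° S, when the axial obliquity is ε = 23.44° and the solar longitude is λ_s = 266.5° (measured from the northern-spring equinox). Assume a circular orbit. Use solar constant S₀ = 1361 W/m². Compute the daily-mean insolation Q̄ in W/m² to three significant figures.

Q̄ ≈ 492 W/m²

Solar declination: sin δ = sin ε · sin λ_s = sin 23.44° × sin 266.5° = -0.39705, so δ = -23.394°.
cos H₀ = −tan(-60.3°) tan(-23.394°) = -0.7584, H₀ = 2.4317 rad.
Bracket: H₀ sin φ sin δ + cos φ cos δ sin H₀ = 2.4317×-0.86863×-0.39705 + 0.49546×0.91780×0.65174 = 0.838668 + 0.296368 = 1.135036.
Q̄ = (S₀/π) × [bracket] = (1361/π) × 1.135036 = 491.7 W/m².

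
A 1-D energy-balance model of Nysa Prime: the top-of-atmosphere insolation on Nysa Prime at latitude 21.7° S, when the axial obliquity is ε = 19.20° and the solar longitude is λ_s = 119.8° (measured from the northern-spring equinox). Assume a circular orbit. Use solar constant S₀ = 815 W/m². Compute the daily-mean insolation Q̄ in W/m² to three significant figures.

Solar declination: sin δ = sin ε · sin λ_s = sin 19.20° × sin 119.8° = 0.28538, so δ = +16.582°.
cos H₀ = −tan(-21.7°) tan(+16.582°) = 0.1185, H₀ = 1.4520 rad.
Bracket: H₀ sin φ sin δ + cos φ cos δ sin H₀ = 1.4520×-0.36975×0.28538 + 0.92913×0.95841×0.99295 = -0.153214 + 0.884210 = 0.730996.
Q̄ = (S₀/π) × [bracket] = (815/π) × 0.730996 = 189.6 W/m².

Q̄ ≈ 190 W/m²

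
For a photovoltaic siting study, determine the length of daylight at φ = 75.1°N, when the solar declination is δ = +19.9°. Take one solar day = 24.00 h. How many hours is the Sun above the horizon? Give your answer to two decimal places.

Sunrise equation: cos H₀ = −tan φ · tan δ = -1.3605 ≤ −1, so the Sun never sets (polar day) and H₀ = π.
Daylight = 2H₀/(2π) × 24.00 h = (3.1416/π) × 24.00 = 24.00 h.

24.00 h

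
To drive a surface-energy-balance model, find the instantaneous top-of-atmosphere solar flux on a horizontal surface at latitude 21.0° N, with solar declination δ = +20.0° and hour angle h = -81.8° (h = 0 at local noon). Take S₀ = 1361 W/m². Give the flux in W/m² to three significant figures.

cos θ_z = sin φ sin δ + cos φ cos δ cos h = 0.122569 + 0.125125 = 0.247694.
Flux = S₀ · cos θ_z = 1361 × 0.247694 = 337.1 W/m².

337 W/m²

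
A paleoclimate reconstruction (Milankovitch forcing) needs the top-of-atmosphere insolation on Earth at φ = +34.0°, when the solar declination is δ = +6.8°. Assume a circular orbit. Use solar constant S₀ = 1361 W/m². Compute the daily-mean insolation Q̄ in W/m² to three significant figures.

cos H₀ = −tan(+34.0°) tan(+6.800°) = -0.0804, H₀ = 1.6513 rad.
Bracket: H₀ sin φ sin δ + cos φ cos δ sin H₀ = 1.6513×0.55919×0.11840 + 0.82904×0.99297×0.99676 = 0.109329 + 0.820545 = 0.929874.
Q̄ = (S₀/π) × [bracket] = (1361/π) × 0.929874 = 402.8 W/m².

Q̄ ≈ 403 W/m²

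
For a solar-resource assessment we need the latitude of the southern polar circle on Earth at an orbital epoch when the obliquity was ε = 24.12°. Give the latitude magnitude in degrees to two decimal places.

The polar circle is the lowest latitude that experiences at least one full rotation of continuous darkness at the northern-summer solstice; it lies at |φ| = 90° − ε = 90° − 24.12° = 65.88°.

65.88°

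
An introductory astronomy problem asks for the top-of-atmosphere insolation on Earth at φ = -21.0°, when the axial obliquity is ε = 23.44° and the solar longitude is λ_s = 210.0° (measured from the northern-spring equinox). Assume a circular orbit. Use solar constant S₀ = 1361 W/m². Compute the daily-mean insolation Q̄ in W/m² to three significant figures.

Solar declination: sin δ = sin ε · sin λ_s = sin 23.44° × sin 210.0° = -0.19889, so δ = -11.472°.
cos H₀ = −tan(-21.0°) tan(-11.472°) = -0.0779, H₀ = 1.6488 rad.
Bracket: H₀ sin φ sin δ + cos φ cos δ sin H₀ = 1.6488×-0.35837×-0.19889 + 0.93358×0.98002×0.99696 = 0.117520 + 0.912146 = 1.029666.
Q̄ = (S₀/π) × [bracket] = (1361/π) × 1.029666 = 446.1 W/m².

Q̄ ≈ 446 W/m²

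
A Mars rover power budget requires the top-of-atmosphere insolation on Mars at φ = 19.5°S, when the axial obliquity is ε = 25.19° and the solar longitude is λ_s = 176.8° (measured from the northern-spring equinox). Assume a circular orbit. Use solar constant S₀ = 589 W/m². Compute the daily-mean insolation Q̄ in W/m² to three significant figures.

Solar declination: sin δ = sin ε · sin λ_s = sin 25.19° × sin 176.8° = 0.02376, so δ = +1.361°.
cos H₀ = −tan(-19.5°) tan(+1.361°) = 0.0084, H₀ = 1.5624 rad.
Bracket: H₀ sin φ sin δ + cos φ cos δ sin H₀ = 1.5624×-0.33381×0.02376 + 0.94264×0.99972×0.99996 = -0.012392 + 0.942338 = 0.929946.
Q̄ = (S₀/π) × [bracket] = (589/π) × 0.929946 = 174.4 W/m².

Q̄ ≈ 174 W/m²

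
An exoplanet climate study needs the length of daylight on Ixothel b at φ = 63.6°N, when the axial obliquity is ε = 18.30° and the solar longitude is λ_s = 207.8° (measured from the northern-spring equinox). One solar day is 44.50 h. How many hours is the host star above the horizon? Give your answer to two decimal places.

Solar declination: sin δ = sin ε · sin λ_s = sin 18.30° × sin 207.8° = -0.14644, so δ = -8.421°.
cos H₀ = −tan φ · tan δ = −tan(+63.6°) × tan(-8.421°) = 0.2982, so H₀ = 1.2680 rad = 72.65°.
Daylight = 2H₀/(2π) × 44.50 h = (1.2680/π) × 44.50 = 17.96 h.

17.96 h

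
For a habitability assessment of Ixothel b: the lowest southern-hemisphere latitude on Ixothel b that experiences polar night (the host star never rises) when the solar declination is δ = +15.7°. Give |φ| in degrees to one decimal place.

Polar night requires cos H₀ = −tan φ tan δ ≥ 1, i.e. tan φ tan δ ≤ −1.
The boundary is |tan φ| · |tan δ| = 1, so |φ| = 90° − |δ| = 90° − 15.7° = 74.3° in the southern hemisphere.

|φ| = 74.3°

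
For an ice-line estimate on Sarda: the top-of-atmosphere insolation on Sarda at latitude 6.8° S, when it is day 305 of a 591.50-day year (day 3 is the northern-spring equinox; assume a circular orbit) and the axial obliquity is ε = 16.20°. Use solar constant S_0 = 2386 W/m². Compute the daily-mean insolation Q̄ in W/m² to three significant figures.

Q̄ ≈ 757 W/m²

Solar longitude: L_s = 360° × (305 − 3)/591.50 = 183.804°.
sin δ = sin 16.20° × sin 183.804° = -0.01851, so δ = -1.061°.
cos h₀ = −tan(-6.8°) tan(-1.061°) = -0.0022, h₀ = 1.5730 rad.
Bracket: h₀ sin ϕ sin δ + cos ϕ cos δ sin h₀ = 1.5730×-0.11840×-0.01851 + 0.99297×0.99983×1.00000 = 0.003447 + 0.992801 = 0.996248.
Q̄ = (S_0/π) × [bracket] = (2386/π) × 0.996248 = 756.6 W/m².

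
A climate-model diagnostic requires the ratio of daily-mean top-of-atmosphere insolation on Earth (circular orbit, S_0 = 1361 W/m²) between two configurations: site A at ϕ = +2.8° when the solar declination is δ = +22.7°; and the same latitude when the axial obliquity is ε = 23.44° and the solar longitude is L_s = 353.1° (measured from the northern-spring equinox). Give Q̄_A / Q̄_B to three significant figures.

— Configuration A (ϕ=+2.8°):
cos h₀ = −tan(+2.8°) tan(+22.700°) = -0.0205, h₀ = 1.5913 rad.
Bracket: h₀ sin ϕ sin δ + cos ϕ cos δ sin h₀ = 1.5913×0.04885×0.38591 + 0.99881×0.92254×0.99979 = 0.029999 + 0.921249 = 0.951248.
Q̄ = (S_0/π) × [bracket] = (1361/π) × 0.951248 = 412.10 W/m².
— Configuration B (ϕ=+2.8°):
Solar declination: sin δ = sin ε · sin L_s = sin 23.44° × sin 353.1° = -0.04779, so δ = -2.739°.
cos h₀ = −tan(+2.8°) tan(-2.739°) = 0.0023, h₀ = 1.5685 rad.
Bracket: h₀ sin ϕ sin δ + cos ϕ cos δ sin h₀ = 1.5685×0.04885×-0.04779 + 0.99881×0.99886×1.00000 = -0.003662 + 0.997671 = 0.994009.
Q̄ = (S_0/π) × [bracket] = (1361/π) × 0.994009 = 430.62 W/m².
Ratio Q̄_A / Q̄_B = 412.10 / 430.62 = 0.9570.

Q̄_A / Q̄_B ≈ 0.957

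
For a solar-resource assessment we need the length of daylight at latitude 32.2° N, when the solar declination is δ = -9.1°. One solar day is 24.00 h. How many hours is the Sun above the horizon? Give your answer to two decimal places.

11.23 h

cos H₀ = −tan φ · tan δ = −tan(+32.2°) × tan(-9.100°) = 0.1009, so H₀ = 1.4698 rad = 84.21°.
Daylight = 2H₀/(2π) × 24.00 h = (1.4698/π) × 24.00 = 11.23 h.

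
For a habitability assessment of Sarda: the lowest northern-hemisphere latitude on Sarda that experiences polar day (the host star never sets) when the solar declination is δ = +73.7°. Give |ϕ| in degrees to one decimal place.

Polar day requires cos h₀ = −tan ϕ tan δ ≤ −1, i.e. tan ϕ tan δ ≥ 1.
The boundary is |tan ϕ| · |tan δ| = 1, so |ϕ| = 90° − |δ| = 90° − 73.7° = 16.3° in the northern hemisphere.

|ϕ| = 16.3°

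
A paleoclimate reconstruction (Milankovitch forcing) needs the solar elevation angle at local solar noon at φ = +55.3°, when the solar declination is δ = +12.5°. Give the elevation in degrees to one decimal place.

47.2°

At local noon the hour angle is zero, so the zenith angle equals |φ − δ| = |+55.3° − (+12.500°)| = 42.800°.
Elevation = 90° − 42.800° = 47.2°.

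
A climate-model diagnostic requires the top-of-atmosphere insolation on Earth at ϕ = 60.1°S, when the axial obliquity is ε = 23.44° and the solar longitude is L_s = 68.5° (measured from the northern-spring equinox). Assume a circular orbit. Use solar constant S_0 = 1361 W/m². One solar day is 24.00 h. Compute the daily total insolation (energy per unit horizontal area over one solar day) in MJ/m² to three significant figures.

2.83 MJ/m²

Solar declination: sin δ = sin ε · sin L_s = sin 23.44° × sin 68.5° = 0.37011, so δ = +21.722°.
cos h₀ = −tan(-60.1°) tan(+21.722°) = 0.6928, h₀ = 0.8054 rad.
Bracket: h₀ sin ϕ sin δ + cos ϕ cos δ sin h₀ = 0.8054×-0.86690×0.37011 + 0.49849×0.92899×0.72109 = -0.258411 + 0.333931 = 0.075520.
Q̄ = (S_0/π) × [bracket] = (1361/π) × 0.075520 = 32.717 W/m².
Daily total = Q̄ × 24.00 h × 3600 s/h = 32.717 × 24.00 × 3600 / 10⁶ = 2.827 MJ/m².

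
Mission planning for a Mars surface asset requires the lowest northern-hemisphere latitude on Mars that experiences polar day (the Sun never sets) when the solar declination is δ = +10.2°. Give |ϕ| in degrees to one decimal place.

|ϕ| = 79.8°

Polar day requires cos h₀ = −tan ϕ tan δ ≤ −1, i.e. tan ϕ tan δ ≥ 1.
The boundary is |tan ϕ| · |tan δ| = 1, so |ϕ| = 90° − |δ| = 90° − 10.2° = 79.8° in the northern hemisphere.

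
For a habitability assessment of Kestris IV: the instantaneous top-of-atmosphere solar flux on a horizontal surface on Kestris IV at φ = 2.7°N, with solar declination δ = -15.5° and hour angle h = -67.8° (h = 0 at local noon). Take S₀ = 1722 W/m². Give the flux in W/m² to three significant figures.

cos θ_z = sin φ sin δ + cos φ cos δ cos h = -0.012589 + 0.363695 = 0.351106.
Flux = S₀ · cos θ_z = 1722 × 0.351106 = 604.6 W/m².

605 W/m²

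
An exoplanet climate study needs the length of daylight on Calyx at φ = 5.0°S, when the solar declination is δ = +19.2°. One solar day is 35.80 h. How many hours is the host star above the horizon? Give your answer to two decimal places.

17.55 h

cos H₀ = −tan φ · tan δ = −tan(-5.0°) × tan(+19.200°) = 0.0305, so H₀ = 1.5403 rad = 88.25°.
Daylight = 2H₀/(2π) × 35.80 h = (1.5403/π) × 35.80 = 17.55 h.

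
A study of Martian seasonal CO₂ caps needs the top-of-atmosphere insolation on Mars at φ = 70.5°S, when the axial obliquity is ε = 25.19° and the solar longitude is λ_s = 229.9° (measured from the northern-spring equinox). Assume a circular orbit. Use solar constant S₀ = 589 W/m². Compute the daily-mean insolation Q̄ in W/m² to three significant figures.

Q̄ ≈ 181 W/m²

Solar declination: sin δ = sin ε · sin λ_s = sin 25.19° × sin 229.9° = -0.32557, so δ = -19.000°.
cos H₀ = −tan(-70.5°) tan(-19.000°) = -0.9723, H₀ = 2.9059 rad.
Bracket: H₀ sin φ sin δ + cos φ cos δ sin H₀ = 2.9059×-0.94264×-0.32557 + 0.33381×0.94552×0.23354 = 0.891807 + 0.073711 = 0.965518.
Q̄ = (S₀/π) × [bracket] = (589/π) × 0.965518 = 181.0 W/m².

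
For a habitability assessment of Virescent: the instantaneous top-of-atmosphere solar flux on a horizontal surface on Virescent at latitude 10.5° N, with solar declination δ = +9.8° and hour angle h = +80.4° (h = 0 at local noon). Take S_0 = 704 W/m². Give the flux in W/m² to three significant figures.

cos θ_z = sin ϕ sin δ + cos ϕ cos δ cos h = 0.031018 + 0.161583 = 0.192601.
Flux = S_0 · cos θ_z = 704 × 0.192601 = 135.6 W/m².

136 W/m²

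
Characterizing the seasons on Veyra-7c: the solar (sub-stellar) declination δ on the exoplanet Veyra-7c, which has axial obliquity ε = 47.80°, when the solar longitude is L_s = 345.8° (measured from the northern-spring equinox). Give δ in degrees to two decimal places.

δ = -10.47°

sin δ = sin ε · sin L_s = sin 47.80° × sin 345.8° = -0.181725.
δ = arcsin(-0.181725) = -10.47°.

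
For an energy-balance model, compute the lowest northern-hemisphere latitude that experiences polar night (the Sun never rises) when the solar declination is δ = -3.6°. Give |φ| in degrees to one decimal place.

Polar night requires cos H₀ = −tan φ tan δ ≥ 1, i.e. tan φ tan δ ≤ −1.
The boundary is |tan φ| · |tan δ| = 1, so |φ| = 90° − |δ| = 90° − 3.6° = 86.4° in the northern hemisphere.

|φ| = 86.4°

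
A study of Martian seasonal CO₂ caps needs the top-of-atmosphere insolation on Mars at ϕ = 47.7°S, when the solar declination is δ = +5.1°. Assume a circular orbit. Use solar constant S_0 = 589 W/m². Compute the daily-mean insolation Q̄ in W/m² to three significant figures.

cos h₀ = −tan(-47.7°) tan(+5.100°) = 0.0981, h₀ = 1.4726 rad.
Bracket: h₀ sin ϕ sin δ + cos ϕ cos δ sin h₀ = 1.4726×-0.73963×0.08889 + 0.67301×0.99604×0.99518 = -0.096817 + 0.667114 = 0.570297.
Q̄ = (S_0/π) × [bracket] = (589/π) × 0.570297 = 106.9 W/m².

Q̄ ≈ 107 W/m²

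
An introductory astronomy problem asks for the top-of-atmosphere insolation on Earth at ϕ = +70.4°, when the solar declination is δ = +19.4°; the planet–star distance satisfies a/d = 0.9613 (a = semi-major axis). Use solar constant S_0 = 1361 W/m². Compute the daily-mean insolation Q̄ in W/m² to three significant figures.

cos h₀ = −tan(+70.4°) tan(+19.400°) = -0.9890, h₀ = 2.9929 rad.
Bracket: h₀ sin ϕ sin δ + cos ϕ cos δ sin h₀ = 2.9929×0.94206×0.33216 + 0.33545×0.94322×0.14813 = 0.936522 + 0.046869 = 0.983391.
Inverse-square distance factor (a/d)² = 0.9613² = 0.924098.
Q̄ = (S_0/π) × 0.924098 × [bracket] = (1361/π) × 0.924098 × 0.983391 = 393.7 W/m².

Q̄ ≈ 394 W/m²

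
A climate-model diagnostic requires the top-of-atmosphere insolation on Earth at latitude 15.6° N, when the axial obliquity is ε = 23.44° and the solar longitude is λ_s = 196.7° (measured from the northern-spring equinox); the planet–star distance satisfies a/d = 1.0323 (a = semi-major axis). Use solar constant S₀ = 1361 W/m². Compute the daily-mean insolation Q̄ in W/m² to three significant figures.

Q̄ ≈ 420 W/m²

Solar declination: sin δ = sin ε · sin λ_s = sin 23.44° × sin 196.7° = -0.11431, so δ = -6.564°.
cos H₀ = −tan(+15.6°) tan(-6.564°) = 0.0321, H₀ = 1.5387 rad.
Bracket: H₀ sin φ sin δ + cos φ cos δ sin H₀ = 1.5387×0.26892×-0.11431 + 0.96316×0.99345×0.99948 = -0.047300 + 0.956354 = 0.909054.
Inverse-square distance factor (a/d)² = 1.0323² = 1.065643.
Q̄ = (S₀/π) × 1.065643 × [bracket] = (1361/π) × 1.065643 × 0.909054 = 419.7 W/m².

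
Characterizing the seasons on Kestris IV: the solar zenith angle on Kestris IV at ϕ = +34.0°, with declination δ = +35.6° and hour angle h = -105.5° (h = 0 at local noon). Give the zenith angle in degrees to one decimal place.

cos θ_z = sin ϕ sin δ + cos ϕ cos δ cos h = 0.325519 + -0.180143 = 0.145376.
θ_z = arccos(0.145376) = 81.6°.

θ_z = 81.6°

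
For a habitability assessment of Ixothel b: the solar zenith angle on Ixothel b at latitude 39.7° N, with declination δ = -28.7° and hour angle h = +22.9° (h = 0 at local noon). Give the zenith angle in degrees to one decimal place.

θ_z = 71.6°

cos θ_z = sin φ sin δ + cos φ cos δ cos h = -0.306751 + 0.621686 = 0.314935.
θ_z = arccos(0.314935) = 71.6°.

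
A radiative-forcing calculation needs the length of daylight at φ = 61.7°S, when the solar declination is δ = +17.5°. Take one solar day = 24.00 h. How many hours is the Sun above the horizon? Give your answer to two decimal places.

cos H₀ = −tan φ · tan δ = −tan(-61.7°) × tan(+17.500°) = 0.5856, so H₀ = 0.9452 rad = 54.16°.
Daylight = 2H₀/(2π) × 24.00 h = (0.9452/π) × 24.00 = 7.22 h.

7.22 h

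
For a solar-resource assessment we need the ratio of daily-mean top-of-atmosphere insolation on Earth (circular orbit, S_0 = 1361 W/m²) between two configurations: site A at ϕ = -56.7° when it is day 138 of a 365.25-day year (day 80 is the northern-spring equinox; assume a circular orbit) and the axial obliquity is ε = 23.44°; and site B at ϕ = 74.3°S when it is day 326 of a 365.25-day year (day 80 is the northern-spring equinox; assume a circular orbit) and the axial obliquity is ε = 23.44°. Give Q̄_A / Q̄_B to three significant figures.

Q̄_A / Q̄_B ≈ 0.146

— Configuration A (ϕ=-56.7°):
Solar longitude: L_s = 360° × (138 − 80)/365.25 = 57.166°.
sin δ = sin 23.44° × sin 57.166° = 0.33424, so δ = +19.526°.
cos h₀ = −tan(-56.7°) tan(+19.526°) = 0.5399, h₀ = 1.0005 rad.
Bracket: h₀ sin ϕ sin δ + cos ϕ cos δ sin h₀ = 1.0005×-0.83581×0.33424 + 0.54902×0.94249×0.84174 = -0.279501 + 0.435555 = 0.156054.
Q̄ = (S_0/π) × [bracket] = (1361/π) × 0.156054 = 67.606 W/m².
— Configuration B (ϕ=-74.3°):
Solar longitude: L_s = 360° × (326 − 80)/365.25 = 242.464°.
sin δ = sin 23.44° × sin 242.464° = -0.35273, so δ = -20.654°.
cos h₀ = −tan(-74.3°) tan(-20.654°) = -1.3411 ≤ −1 ⇒ polar day, h₀ = π.
Bracket: h₀ sin ϕ sin δ + cos ϕ cos δ sin h₀ = 3.1416×-0.96269×-0.35273 + 0.27060×0.93573×0.00000 = 1.066792 + 0.000000 = 1.066792.
Q̄ = (S_0/π) × [bracket] = (1361/π) × 1.066792 = 462.16 W/m².
Ratio Q̄_A / Q̄_B = 67.606 / 462.16 = 0.1463.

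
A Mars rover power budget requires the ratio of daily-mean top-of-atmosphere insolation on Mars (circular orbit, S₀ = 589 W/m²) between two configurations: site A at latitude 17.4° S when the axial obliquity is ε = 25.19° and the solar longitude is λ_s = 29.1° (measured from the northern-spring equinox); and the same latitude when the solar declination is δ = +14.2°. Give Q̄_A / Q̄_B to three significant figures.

— Configuration A (φ=-17.4°):
Solar declination: sin δ = sin ε · sin λ_s = sin 25.19° × sin 29.1° = 0.20699, so δ = +11.946°.
cos H₀ = −tan(-17.4°) tan(+11.946°) = 0.0663, H₀ = 1.5044 rad.
Bracket: H₀ sin φ sin δ + cos φ cos δ sin H₀ = 1.5044×-0.29904×0.20699 + 0.95424×0.97834×0.99780 = -0.093120 + 0.931517 = 0.838397.
Q̄ = (S₀/π) × [bracket] = (589/π) × 0.838397 = 157.19 W/m².
— Configuration B (φ=-17.4°):
cos H₀ = −tan(-17.4°) tan(+14.200°) = 0.0793, H₀ = 1.4914 rad.
Bracket: H₀ sin φ sin δ + cos φ cos δ sin H₀ = 1.4914×-0.29904×0.24531 + 0.95424×0.96945×0.99685 = -0.109405 + 0.922174 = 0.812769.
Q̄ = (S₀/π) × [bracket] = (589/π) × 0.812769 = 152.38 W/m².
Ratio Q̄_A / Q̄_B = 157.19 / 152.38 = 1.032.

Q̄_A / Q̄_B ≈ 1.03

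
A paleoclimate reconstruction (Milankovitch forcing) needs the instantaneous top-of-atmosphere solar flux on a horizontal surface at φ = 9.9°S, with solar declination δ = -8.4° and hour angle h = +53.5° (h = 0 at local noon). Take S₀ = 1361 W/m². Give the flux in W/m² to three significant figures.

cos θ_z = sin φ sin δ + cos φ cos δ cos h = 0.025116 + 0.579679 = 0.604795.
Flux = S₀ · cos θ_z = 1361 × 0.604795 = 823.1 W/m².

823 W/m²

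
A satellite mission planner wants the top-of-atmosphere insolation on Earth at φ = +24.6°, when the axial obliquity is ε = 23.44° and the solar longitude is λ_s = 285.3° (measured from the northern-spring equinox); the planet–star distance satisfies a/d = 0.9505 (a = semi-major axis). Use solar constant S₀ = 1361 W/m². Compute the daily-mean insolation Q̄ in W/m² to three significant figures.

Solar declination: sin δ = sin ε · sin λ_s = sin 23.44° × sin 285.3° = -0.38369, so δ = -22.562°.
cos H₀ = −tan(+24.6°) tan(-22.562°) = 0.1902, H₀ = 1.3794 rad.
Bracket: H₀ sin φ sin δ + cos φ cos δ sin H₀ = 1.3794×0.41628×-0.38369 + 0.90924×0.92346×0.98174 = -0.220321 + 0.824315 = 0.603994.
Inverse-square distance factor (a/d)² = 0.9505² = 0.903450.
Q̄ = (S₀/π) × 0.903450 × [bracket] = (1361/π) × 0.903450 × 0.603994 = 236.4 W/m².

Q̄ ≈ 236 W/m²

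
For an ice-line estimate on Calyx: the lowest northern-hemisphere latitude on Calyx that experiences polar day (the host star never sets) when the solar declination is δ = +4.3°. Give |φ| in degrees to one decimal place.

Polar day requires cos H₀ = −tan φ tan δ ≤ −1, i.e. tan φ tan δ ≥ 1.
The boundary is |tan φ| · |tan δ| = 1, so |φ| = 90° − |δ| = 90° − 4.3° = 85.7° in the northern hemisphere.

|φ| = 85.7°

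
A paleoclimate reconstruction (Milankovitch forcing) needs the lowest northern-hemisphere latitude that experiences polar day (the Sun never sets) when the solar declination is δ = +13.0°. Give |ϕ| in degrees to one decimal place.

|ϕ| = 77.0°

Polar day requires cos h₀ = −tan ϕ tan δ ≤ −1, i.e. tan ϕ tan δ ≥ 1.
The boundary is |tan ϕ| · |tan δ| = 1, so |ϕ| = 90° − |δ| = 90° − 13.0° = 77.0° in the northern hemisphere.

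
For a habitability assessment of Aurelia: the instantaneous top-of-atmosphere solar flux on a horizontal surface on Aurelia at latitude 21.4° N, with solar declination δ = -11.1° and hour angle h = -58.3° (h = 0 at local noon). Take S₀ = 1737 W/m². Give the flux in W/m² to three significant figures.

cos θ_z = sin φ sin δ + cos φ cos δ cos h = -0.070247 + 0.480091 = 0.409844.
Flux = S₀ · cos θ_z = 1737 × 0.409844 = 711.9 W/m².

712 W/m²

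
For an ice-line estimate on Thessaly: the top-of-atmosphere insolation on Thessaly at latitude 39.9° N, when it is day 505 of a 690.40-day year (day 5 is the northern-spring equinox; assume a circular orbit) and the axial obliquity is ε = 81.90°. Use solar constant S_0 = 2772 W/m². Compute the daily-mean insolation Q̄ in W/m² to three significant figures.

Solar longitude: L_s = 360° × (505 − 5)/690.40 = 260.718°.
sin δ = sin 81.90° × sin 260.718° = -0.97706, so δ = -77.704°.
cos h₀ = −tan(+39.9°) tan(-77.704°) = 3.8363 ≥ 1 ⇒ polar night, h₀ = 0 and Q̄ = 0.

Q̄ ≈ 0.00 W/m²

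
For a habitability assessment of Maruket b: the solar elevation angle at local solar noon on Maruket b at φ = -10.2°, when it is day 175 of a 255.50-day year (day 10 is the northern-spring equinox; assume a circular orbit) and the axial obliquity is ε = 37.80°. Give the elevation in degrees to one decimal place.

Solar longitude: λ_s = 360° × (175 − 10)/255.50 = 232.485°.
sin δ = sin 37.80° × sin 232.485° = -0.48616, so δ = -29.088°.
At local noon the hour angle is zero, so the zenith angle equals |φ − δ| = |-10.2° − (-29.088°)| = 18.888°.
Elevation = 90° − 18.888° = 71.1°.

71.1°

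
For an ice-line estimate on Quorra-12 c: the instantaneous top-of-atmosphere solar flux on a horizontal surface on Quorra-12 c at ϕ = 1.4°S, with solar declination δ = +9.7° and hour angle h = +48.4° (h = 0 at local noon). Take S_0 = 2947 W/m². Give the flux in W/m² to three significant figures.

1.92e+03 W/m²

cos θ_z = sin ϕ sin δ + cos ϕ cos δ cos h = -0.004117 + 0.654239 = 0.650122.
Flux = S_0 · cos θ_z = 2947 × 0.650122 = 1916 W/m².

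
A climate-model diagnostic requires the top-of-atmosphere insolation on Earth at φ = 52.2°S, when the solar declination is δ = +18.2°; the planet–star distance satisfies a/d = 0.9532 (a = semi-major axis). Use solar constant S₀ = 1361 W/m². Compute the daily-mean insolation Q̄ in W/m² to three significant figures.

cos H₀ = −tan(-52.2°) tan(+18.200°) = 0.4239, H₀ = 1.1331 rad.
Bracket: H₀ sin φ sin δ + cos φ cos δ sin H₀ = 1.1331×-0.79016×0.31233 + 0.61291×0.94997×0.90573 = -0.279639 + 0.527358 = 0.247719.
Inverse-square distance factor (a/d)² = 0.9532² = 0.908590.
Q̄ = (S₀/π) × 0.908590 × [bracket] = (1361/π) × 0.908590 × 0.247719 = 97.51 W/m².

Q̄ ≈ 97.5 W/m²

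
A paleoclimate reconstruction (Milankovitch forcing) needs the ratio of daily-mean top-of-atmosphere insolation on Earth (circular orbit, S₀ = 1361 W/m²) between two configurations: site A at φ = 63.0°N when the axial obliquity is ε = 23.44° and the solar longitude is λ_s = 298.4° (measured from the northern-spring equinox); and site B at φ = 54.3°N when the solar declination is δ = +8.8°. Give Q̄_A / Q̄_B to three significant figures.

Q̄_A / Q̄_B ≈ 0.0714

— Configuration A (φ=+63.0°):
Solar declination: sin δ = sin ε · sin λ_s = sin 23.44° × sin 298.4° = -0.34991, so δ = -20.482°.
cos H₀ = −tan(+63.0°) tan(-20.482°) = 0.7331, H₀ = 0.7479 rad.
Bracket: H₀ sin φ sin δ + cos φ cos δ sin H₀ = 0.7479×0.89101×-0.34991 + 0.45399×0.93678×0.68013 = -0.233175 + 0.289252 = 0.056077.
Q̄ = (S₀/π) × [bracket] = (1361/π) × 0.056077 = 24.294 W/m².
— Configuration B (φ=+54.3°):
cos H₀ = −tan(+54.3°) tan(+8.800°) = -0.2154, H₀ = 1.7879 rad.
Bracket: H₀ sin φ sin δ + cos φ cos δ sin H₀ = 1.7879×0.81208×0.15299 + 0.58354×0.98823×0.97652 = 0.222129 + 0.563131 = 0.785260.
Q̄ = (S₀/π) × [bracket] = (1361/π) × 0.785260 = 340.19 W/m².
Ratio Q̄_A / Q̄_B = 24.294 / 340.19 = 0.07141.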